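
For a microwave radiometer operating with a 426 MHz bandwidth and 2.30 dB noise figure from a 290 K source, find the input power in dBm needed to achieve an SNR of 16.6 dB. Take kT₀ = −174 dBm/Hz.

Sensitivity = −174 + 10 log₁₀(B) + NF + SNR_min
= −174 + 86.29 + 2.30 + 16.6
= −68.81 dBm → −68.8 dBm

−68.8 dBm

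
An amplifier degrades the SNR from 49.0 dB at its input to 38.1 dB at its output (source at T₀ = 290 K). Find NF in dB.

NF (dB) = SNR_in(dB) − SNR_out(dB) when the source is at T₀
NF = 49.0 − 38.1 = 10.9 dB

10.9 dB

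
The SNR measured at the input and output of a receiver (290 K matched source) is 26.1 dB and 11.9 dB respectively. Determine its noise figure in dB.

NF (dB) = SNR_in(dB) − SNR_out(dB) when the source is at T₀
NF = 26.1 − 11.9 = 14.2 dB

14.2 dB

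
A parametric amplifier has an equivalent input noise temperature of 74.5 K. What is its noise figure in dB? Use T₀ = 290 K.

0.993 dB

F = 1 + T_e/T₀ = 1 + 74.5/290 = 1.2569
NF = 10 log₁₀(1.2569) = 0.993 dB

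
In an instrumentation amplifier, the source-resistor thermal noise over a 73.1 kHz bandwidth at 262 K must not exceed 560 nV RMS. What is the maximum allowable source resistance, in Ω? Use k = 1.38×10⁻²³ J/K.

297 Ω

Johnson–Nyquist: V_n = √(4kTRB) ⇒ R = V_n² / (4kTB)
4kTB = 4 × 1.38×10⁻²³ × 262 × 7.31×10⁴ = 1.06×10⁻¹⁵
R = (5.60×10⁻⁷)² / 1.06×10⁻¹⁵ = 2.97×10² Ω = 297 Ω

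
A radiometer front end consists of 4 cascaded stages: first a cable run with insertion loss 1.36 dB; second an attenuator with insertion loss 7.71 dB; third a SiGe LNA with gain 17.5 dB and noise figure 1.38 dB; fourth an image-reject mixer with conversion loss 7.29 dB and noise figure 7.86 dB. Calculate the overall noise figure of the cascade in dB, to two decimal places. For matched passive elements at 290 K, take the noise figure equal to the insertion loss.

10.73 dB

Convert to linear (a loss of L dB is a gain of −L dB): F_i = 10^(NF_i/10), G_i = 10^(G_i,dB/10)
  Stage 1: F_1 = 10^(1.36/10) = 1.368, G_1 = 10^(−1.36/10) = 0.7311
  Stage 2: F_2 = 10^(7.71/10) = 5.902, G_2 = 10^(−7.71/10) = 0.1694
  Stage 3: F_3 = 10^(1.38/10) = 1.374, G_3 = 10^(17.5/10) = 56.23
  Stage 4: F_4 = 10^(7.86/10) = 6.109, G_4 = 10^(−7.29/10) = 0.1866
Friis cascade:
  F = 1.368 + (5.902 − 1)/0.7311 + (1.374 − 1)/0.1239 + (6.109 − 1)/6.966 = 11.83
NF = 10 log₁₀(11.83) = 10.73 dB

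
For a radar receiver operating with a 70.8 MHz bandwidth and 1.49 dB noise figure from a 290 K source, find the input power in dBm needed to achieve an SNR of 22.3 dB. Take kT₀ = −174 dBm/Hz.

−71.7 dBm

Sensitivity = −174 + 10 log₁₀(B) + NF + SNR_min
= −174 + 78.5 + 1.49 + 22.3
= −71.71 dBm → −71.7 dBm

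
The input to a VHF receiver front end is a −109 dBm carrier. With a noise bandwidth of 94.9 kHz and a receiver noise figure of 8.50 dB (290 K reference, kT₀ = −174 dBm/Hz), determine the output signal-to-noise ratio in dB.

6.7 dB

Noise floor: N = −174 + 10 log₁₀(B) + NF
10 log₁₀(9.49×10⁴) = 49.77 dB
N = −174 + 49.77 + 8.50 = −115.73 dBm
SNR = P_sig − N = −109 − (−115.73) = 6.73 dB → 6.7 dB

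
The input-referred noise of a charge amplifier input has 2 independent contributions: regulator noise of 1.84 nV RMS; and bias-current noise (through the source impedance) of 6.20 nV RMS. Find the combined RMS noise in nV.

6.47 nV

Uncorrelated sources add in power (mean-square): V_tot = √(ΣV_i²)
V_tot = √[(1.84×10⁻⁹)² + (6.20×10⁻⁹)²] = 6.47×10⁻⁹ V = 6.47 nV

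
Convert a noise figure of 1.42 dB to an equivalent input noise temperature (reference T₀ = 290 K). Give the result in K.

112 K

F = 10^(1.42/10) = 1.38676
T_e = (F − 1)·T₀ = (1.38676 − 1) × 290 = 112 K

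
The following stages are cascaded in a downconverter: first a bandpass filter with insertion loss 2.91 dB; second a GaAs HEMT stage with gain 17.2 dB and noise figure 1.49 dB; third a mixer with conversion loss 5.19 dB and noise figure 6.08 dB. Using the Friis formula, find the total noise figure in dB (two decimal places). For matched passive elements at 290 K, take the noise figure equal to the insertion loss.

Convert to linear (a loss of L dB is a gain of −L dB): F_i = 10^(NF_i/10), G_i = 10^(G_i,dB/10)
  Stage 1: F_1 = 10^(2.91/10) = 1.954, G_1 = 10^(−2.91/10) = 0.5117
  Stage 2: F_2 = 10^(1.49/10) = 1.409, G_2 = 10^(17.2/10) = 52.48
  Stage 3: F_3 = 10^(6.08/10) = 4.055, G_3 = 10^(−5.19/10) = 0.3027
Friis cascade:
  F = 1.954 + (1.409 − 1)/0.5117 + (4.055 − 1)/26.85 = 2.868
NF = 10 log₁₀(2.868) = 4.58 dB

4.58 dB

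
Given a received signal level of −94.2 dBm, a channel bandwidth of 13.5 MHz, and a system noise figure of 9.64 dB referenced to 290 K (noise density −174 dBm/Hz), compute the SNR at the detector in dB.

−1.1 dB

Noise floor: N = −174 + 10 log₁₀(B) + NF
10 log₁₀(1.35×10⁷) = 71.3 dB
N = −174 + 71.3 + 9.64 = −93.06 dBm
SNR = P_sig − N = −94.2 − (−93.06) = −1.14 dB → −1.1 dB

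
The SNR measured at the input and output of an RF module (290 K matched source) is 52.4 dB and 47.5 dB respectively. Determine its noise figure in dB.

4.9 dB

NF (dB) = SNR_in(dB) − SNR_out(dB) when the source is at T₀
NF = 52.4 − 47.5 = 4.9 dB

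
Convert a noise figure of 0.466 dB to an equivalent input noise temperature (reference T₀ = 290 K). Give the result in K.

F = 10^(0.466/10) = 1.11327
T_e = (F − 1)·T₀ = (1.11327 − 1) × 290 = 32.8 K

32.8 K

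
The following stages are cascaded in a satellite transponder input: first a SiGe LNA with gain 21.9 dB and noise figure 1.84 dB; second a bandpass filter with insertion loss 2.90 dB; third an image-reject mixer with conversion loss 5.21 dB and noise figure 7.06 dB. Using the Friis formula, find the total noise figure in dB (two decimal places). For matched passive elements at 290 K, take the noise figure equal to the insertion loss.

2.00 dB

Convert to linear (a loss of L dB is a gain of −L dB): F_i = 10^(NF_i/10), G_i = 10^(G_i,dB/10)
  Stage 1: F_1 = 10^(1.84/10) = 1.528, G_1 = 10^(21.9/10) = 154.9
  Stage 2: F_2 = 10^(2.90/10) = 1.950, G_2 = 10^(−2.90/10) = 0.5129
  Stage 3: F_3 = 10^(7.06/10) = 5.082, G_3 = 10^(−5.21/10) = 0.3013
Friis cascade:
  F = 1.528 + (1.950 − 1)/154.9 + (5.082 − 1)/79.43 = 1.585
NF = 10 log₁₀(1.585) = 2.00 dB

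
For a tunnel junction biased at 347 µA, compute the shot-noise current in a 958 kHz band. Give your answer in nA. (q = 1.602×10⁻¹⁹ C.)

10.3 nA

I_n = √(2qI·B)
2qI·B = 2 × 1.602×10⁻¹⁹ × 3.47×10⁻⁴ × 9.58×10⁵ = 1.07×10⁻¹⁶ A²
I_n = √(1.07×10⁻¹⁶) = 1.03×10⁻⁸ A = 10.3 nA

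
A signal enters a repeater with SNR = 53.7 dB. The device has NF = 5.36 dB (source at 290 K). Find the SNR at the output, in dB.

By definition F = SNR_in/SNR_out, so in dB: SNR_out = SNR_in − NF
SNR_out = 53.7 − 5.36 = 48.34 dB

48.34 dB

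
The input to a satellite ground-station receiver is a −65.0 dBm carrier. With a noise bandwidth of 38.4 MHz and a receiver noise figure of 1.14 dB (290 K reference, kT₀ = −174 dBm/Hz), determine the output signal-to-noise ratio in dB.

Noise floor: N = −174 + 10 log₁₀(B) + NF
10 log₁₀(3.84×10⁷) = 75.84 dB
N = −174 + 75.84 + 1.14 = −97.02 dBm
SNR = P_sig − N = −65.0 − (−97.02) = 32.02 dB → 32.0 dB

32.0 dB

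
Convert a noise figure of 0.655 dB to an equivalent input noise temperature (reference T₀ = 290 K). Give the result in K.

47.2 K

F = 10^(0.655/10) = 1.16279
T_e = (F − 1)·T₀ = (1.16279 − 1) × 290 = 47.2 K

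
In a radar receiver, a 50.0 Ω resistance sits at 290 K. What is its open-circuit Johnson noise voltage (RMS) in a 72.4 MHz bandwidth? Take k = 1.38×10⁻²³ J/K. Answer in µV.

V_n = √(4kTRB)
4kTRB = 4 × 1.38×10⁻²³ × 290 × 5.00×10¹ × 7.24×10⁷ = 5.79×10⁻¹¹ V²
V_n = √(5.79×10⁻¹¹) = 7.61×10⁻⁶ V = 7.61 µV

7.61 µV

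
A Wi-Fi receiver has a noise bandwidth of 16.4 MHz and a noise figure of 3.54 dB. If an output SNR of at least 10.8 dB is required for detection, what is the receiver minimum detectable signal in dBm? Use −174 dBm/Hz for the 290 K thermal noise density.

−87.5 dBm

Sensitivity = −174 + 10 log₁₀(B) + NF + SNR_min
= −174 + 72.15 + 3.54 + 10.8
= −87.51 dBm → −87.5 dBm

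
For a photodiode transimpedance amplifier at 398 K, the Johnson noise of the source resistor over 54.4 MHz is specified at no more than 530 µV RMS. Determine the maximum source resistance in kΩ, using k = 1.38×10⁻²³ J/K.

Johnson–Nyquist: V_n = √(4kTRB) ⇒ R = V_n² / (4kTB)
4kTB = 4 × 1.38×10⁻²³ × 398 × 5.44×10⁷ = 1.20×10⁻¹²
R = (5.30×10⁻⁴)² / 1.20×10⁻¹² = 2.35×10⁵ Ω = 235 kΩ

235 kΩ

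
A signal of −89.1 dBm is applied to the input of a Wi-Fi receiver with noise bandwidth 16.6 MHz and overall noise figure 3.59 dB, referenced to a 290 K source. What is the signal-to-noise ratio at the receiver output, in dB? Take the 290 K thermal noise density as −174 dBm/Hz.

9.1 dB

Noise floor: N = −174 + 10 log₁₀(B) + NF
10 log₁₀(1.66×10⁷) = 72.2 dB
N = −174 + 72.2 + 3.59 = −98.21 dBm
SNR = P_sig − N = −89.1 − (−98.21) = 9.11 dB → 9.1 dB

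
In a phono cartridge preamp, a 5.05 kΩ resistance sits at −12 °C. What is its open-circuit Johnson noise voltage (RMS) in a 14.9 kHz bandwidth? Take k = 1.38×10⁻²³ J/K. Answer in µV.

1.04 µV

T = −12 °C + 273.15 = 261.15 K
V_n = √(4kTRB)
4kTRB = 4 × 1.38×10⁻²³ × 261.15 × 5.05×10³ × 1.49×10⁴ = 1.08×10⁻¹² V²
V_n = √(1.08×10⁻¹²) = 1.04×10⁻⁶ V = 1.04 µV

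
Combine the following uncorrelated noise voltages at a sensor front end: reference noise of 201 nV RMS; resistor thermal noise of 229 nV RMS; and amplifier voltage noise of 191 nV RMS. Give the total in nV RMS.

360 nV

Uncorrelated sources add in power (mean-square): V_tot = √(ΣV_i²)
V_tot = √[(2.01×10⁻⁷)² + (2.29×10⁻⁷)² + (1.91×10⁻⁷)²] = 3.60×10⁻⁷ V = 360 nV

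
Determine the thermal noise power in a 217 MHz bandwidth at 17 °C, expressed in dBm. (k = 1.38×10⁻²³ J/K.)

−90.6 dBm

T = 17 °C + 273.15 = 290.15 K
P_n = kTB = 1.38×10⁻²³ × 290.15 × 2.17×10⁸ = 8.69×10⁻¹³ W
In dBm: 10 log₁₀(8.69×10⁻¹³ / 10⁻³) = −90.6 dBm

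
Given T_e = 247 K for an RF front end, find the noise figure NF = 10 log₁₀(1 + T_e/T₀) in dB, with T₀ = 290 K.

F = 1 + T_e/T₀ = 1 + 247/290 = 1.85172
NF = 10 log₁₀(1.85172) = 2.68 dB

2.68 dB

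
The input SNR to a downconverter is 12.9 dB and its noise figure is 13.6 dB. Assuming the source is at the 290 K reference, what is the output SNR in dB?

−0.7 dB

By definition F = SNR_in/SNR_out, so in dB: SNR_out = SNR_in − NF
SNR_out = 12.9 − 13.6 = −0.7 dB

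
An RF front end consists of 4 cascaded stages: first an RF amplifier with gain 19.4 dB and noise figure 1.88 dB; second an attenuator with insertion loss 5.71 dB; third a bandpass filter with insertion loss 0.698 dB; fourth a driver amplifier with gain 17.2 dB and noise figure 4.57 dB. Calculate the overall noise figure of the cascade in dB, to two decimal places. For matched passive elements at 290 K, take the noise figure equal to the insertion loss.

2.24 dB

Convert to linear (a loss of L dB is a gain of −L dB): F_i = 10^(NF_i/10), G_i = 10^(G_i,dB/10)
  Stage 1: F_1 = 10^(1.88/10) = 1.542, G_1 = 10^(19.4/10) = 87.10
  Stage 2: F_2 = 10^(5.71/10) = 3.724, G_2 = 10^(−5.71/10) = 0.2685
  Stage 3: F_3 = 10^(0.698/10) = 1.174, G_3 = 10^(−0.698/10) = 0.8515
  Stage 4: F_4 = 10^(4.57/10) = 2.864, G_4 = 10^(17.2/10) = 52.48
Friis cascade:
  F = 1.542 + (3.724 − 1)/87.10 + (1.174 − 1)/23.39 + (2.864 − 1)/19.92 = 1.674
NF = 10 log₁₀(1.674) = 2.24 dB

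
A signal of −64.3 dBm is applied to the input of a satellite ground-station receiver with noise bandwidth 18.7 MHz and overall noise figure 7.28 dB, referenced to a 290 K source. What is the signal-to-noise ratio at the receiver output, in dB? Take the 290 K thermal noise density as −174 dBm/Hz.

Noise floor: N = −174 + 10 log₁₀(B) + NF
10 log₁₀(1.87×10⁷) = 72.72 dB
N = −174 + 72.72 + 7.28 = −94.00 dBm
SNR = P_sig − N = −64.3 − (−94.00) = 29.70 dB → 29.7 dB

29.7 dB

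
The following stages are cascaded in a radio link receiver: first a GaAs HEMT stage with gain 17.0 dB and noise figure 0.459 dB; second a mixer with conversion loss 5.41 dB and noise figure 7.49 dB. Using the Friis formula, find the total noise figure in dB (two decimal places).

0.80 dB

Convert to linear (a loss of L dB is a gain of −L dB): F_i = 10^(NF_i/10), G_i = 10^(G_i,dB/10)
  Stage 1: F_1 = 10^(0.459/10) = 1.111, G_1 = 10^(17.0/10) = 50.12
  Stage 2: F_2 = 10^(7.49/10) = 5.610, G_2 = 10^(−5.41/10) = 0.2877
Friis cascade:
  F = 1.111 + (5.610 − 1)/50.12 = 1.203
NF = 10 log₁₀(1.203) = 0.80 dB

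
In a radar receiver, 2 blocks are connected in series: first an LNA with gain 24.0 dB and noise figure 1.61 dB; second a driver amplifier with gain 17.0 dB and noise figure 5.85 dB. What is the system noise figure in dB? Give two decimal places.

Convert to linear (a loss of L dB is a gain of −L dB): F_i = 10^(NF_i/10), G_i = 10^(G_i,dB/10)
  Stage 1: F_1 = 10^(1.61/10) = 1.449, G_1 = 10^(24.0/10) = 251.2
  Stage 2: F_2 = 10^(5.85/10) = 3.846, G_2 = 10^(17.0/10) = 50.12
Friis cascade:
  F = 1.449 + (3.846 − 1)/251.2 = 1.460
NF = 10 log₁₀(1.460) = 1.64 dB

1.64 dB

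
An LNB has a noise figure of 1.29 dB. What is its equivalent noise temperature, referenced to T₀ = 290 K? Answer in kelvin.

F = 10^(1.29/10) = 1.34586
T_e = (F − 1)·T₀ = (1.34586 − 1) × 290 = 100 K

100 K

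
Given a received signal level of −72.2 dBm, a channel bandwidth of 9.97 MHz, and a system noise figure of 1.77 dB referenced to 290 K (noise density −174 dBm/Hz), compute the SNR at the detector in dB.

30.0 dB

Noise floor: N = −174 + 10 log₁₀(B) + NF
10 log₁₀(9.97×10⁶) = 69.99 dB
N = −174 + 69.99 + 1.77 = −102.24 dBm
SNR = P_sig − N = −72.2 − (−102.24) = 30.04 dB → 30.0 dB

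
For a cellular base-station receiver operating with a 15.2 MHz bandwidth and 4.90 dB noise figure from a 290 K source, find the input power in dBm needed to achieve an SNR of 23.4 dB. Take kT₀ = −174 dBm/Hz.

Sensitivity = −174 + 10 log₁₀(B) + NF + SNR_min
= −174 + 71.82 + 4.90 + 23.4
= −73.88 dBm → −73.9 dBm

−73.9 dBm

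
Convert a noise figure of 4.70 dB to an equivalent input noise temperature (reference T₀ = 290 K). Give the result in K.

F = 10^(4.70/10) = 2.95121
T_e = (F − 1)·T₀ = (2.95121 − 1) × 290 = 566 K

566 K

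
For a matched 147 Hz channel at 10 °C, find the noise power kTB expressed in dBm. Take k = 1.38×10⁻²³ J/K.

T = 10 °C + 273.15 = 283.15 K
P_n = kTB = 1.38×10⁻²³ × 283.15 × 1.47×10² = 5.74×10⁻¹⁹ W
In dBm: 10 log₁₀(5.74×10⁻¹⁹ / 10⁻³) = −152.4 dBm

−152.4 dBm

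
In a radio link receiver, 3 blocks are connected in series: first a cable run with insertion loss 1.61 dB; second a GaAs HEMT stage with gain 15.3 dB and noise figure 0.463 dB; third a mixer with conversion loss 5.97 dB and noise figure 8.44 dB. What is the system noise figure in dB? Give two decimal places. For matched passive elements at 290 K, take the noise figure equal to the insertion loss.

Convert to linear (a loss of L dB is a gain of −L dB): F_i = 10^(NF_i/10), G_i = 10^(G_i,dB/10)
  Stage 1: F_1 = 10^(1.61/10) = 1.449, G_1 = 10^(−1.61/10) = 0.6902
  Stage 2: F_2 = 10^(0.463/10) = 1.112, G_2 = 10^(15.3/10) = 33.88
  Stage 3: F_3 = 10^(8.44/10) = 6.982, G_3 = 10^(−5.97/10) = 0.2529
Friis cascade:
  F = 1.449 + (1.112 − 1)/0.6902 + (6.982 − 1)/23.39 = 1.868
NF = 10 log₁₀(1.868) = 2.71 dB

2.71 dB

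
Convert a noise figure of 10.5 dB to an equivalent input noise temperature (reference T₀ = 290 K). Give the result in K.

F = 10^(10.5/10) = 11.2202
T_e = (F − 1)·T₀ = (11.2202 − 1) × 290 = 2964 K

2964 K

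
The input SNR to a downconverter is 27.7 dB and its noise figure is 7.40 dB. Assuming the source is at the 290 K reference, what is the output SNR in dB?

20.30 dB

By definition F = SNR_in/SNR_out, so in dB: SNR_out = SNR_in − NF
SNR_out = 27.7 − 7.40 = 20.30 dB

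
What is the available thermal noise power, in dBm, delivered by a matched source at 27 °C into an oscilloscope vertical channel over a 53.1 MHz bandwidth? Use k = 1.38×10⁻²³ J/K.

−96.6 dBm

T = 27 °C + 273.15 = 300.15 K
P_n = kTB = 1.38×10⁻²³ × 300.15 × 5.31×10⁷ = 2.20×10⁻¹³ W
In dBm: 10 log₁₀(2.20×10⁻¹³ / 10⁻³) = −96.6 dBm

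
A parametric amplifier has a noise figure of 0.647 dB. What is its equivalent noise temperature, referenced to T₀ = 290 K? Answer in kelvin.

F = 10^(0.647/10) = 1.16065
T_e = (F − 1)·T₀ = (1.16065 − 1) × 290 = 46.6 K

46.6 K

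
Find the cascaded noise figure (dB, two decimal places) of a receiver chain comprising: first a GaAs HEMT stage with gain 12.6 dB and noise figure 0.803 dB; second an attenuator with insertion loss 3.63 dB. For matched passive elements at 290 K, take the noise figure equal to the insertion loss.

Convert to linear (a loss of L dB is a gain of −L dB): F_i = 10^(NF_i/10), G_i = 10^(G_i,dB/10)
  Stage 1: F_1 = 10^(0.803/10) = 1.203, G_1 = 10^(12.6/10) = 18.20
  Stage 2: F_2 = 10^(3.63/10) = 2.307, G_2 = 10^(−3.63/10) = 0.4335
Friis cascade:
  F = 1.203 + (2.307 − 1)/18.20 = 1.275
NF = 10 log₁₀(1.275) = 1.05 dB

1.05 dB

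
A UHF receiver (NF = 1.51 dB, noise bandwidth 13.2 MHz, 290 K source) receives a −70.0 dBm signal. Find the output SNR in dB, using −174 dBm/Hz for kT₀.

Noise floor: N = −174 + 10 log₁₀(B) + NF
10 log₁₀(1.32×10⁷) = 71.21 dB
N = −174 + 71.21 + 1.51 = −101.28 dBm
SNR = P_sig − N = −70.0 − (−101.28) = 31.28 dB → 31.3 dB

31.3 dB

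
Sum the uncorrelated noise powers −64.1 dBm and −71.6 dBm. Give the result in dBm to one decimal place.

Convert to linear, add, convert back:
P₁ = 3.89×10⁻¹⁰ W, P₂ = 6.92×10⁻¹¹ W
P_tot = 4.58×10⁻¹⁰ W → 10 log₁₀(P_tot / 10⁻³) = −63.4 dBm

−63.4 dBm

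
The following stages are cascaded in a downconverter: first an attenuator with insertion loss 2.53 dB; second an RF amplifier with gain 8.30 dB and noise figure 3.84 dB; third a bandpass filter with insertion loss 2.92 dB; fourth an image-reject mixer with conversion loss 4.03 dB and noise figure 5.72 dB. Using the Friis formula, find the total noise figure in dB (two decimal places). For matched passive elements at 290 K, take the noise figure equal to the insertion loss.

Convert to linear (a loss of L dB is a gain of −L dB): F_i = 10^(NF_i/10), G_i = 10^(G_i,dB/10)
  Stage 1: F_1 = 10^(2.53/10) = 1.791, G_1 = 10^(−2.53/10) = 0.5585
  Stage 2: F_2 = 10^(3.84/10) = 2.421, G_2 = 10^(8.30/10) = 6.761
  Stage 3: F_3 = 10^(2.92/10) = 1.959, G_3 = 10^(−2.92/10) = 0.5105
  Stage 4: F_4 = 10^(5.72/10) = 3.733, G_4 = 10^(−4.03/10) = 0.3954
Friis cascade:
  F = 1.791 + (2.421 − 1)/0.5585 + (1.959 − 1)/3.776 + (3.733 − 1)/1.928 = 6.007
NF = 10 log₁₀(6.007) = 7.79 dB

7.79 dB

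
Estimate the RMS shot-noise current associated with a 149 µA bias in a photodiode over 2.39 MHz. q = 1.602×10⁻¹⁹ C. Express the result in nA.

I_n = √(2qI·B)
2qI·B = 2 × 1.602×10⁻¹⁹ × 1.49×10⁻⁴ × 2.39×10⁶ = 1.14×10⁻¹⁶ A²
I_n = √(1.14×10⁻¹⁶) = 1.07×10⁻⁸ A = 10.7 nA

10.7 nA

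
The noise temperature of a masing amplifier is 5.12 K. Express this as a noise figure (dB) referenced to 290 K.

0.076 dB

F = 1 + T_e/T₀ = 1 + 5.12/290 = 1.01766
NF = 10 log₁₀(1.01766) = 0.076 dB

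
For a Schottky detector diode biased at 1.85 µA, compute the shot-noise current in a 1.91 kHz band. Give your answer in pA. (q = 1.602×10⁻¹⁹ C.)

33.6 pA

I_n = √(2qI·B)
2qI·B = 2 × 1.602×10⁻¹⁹ × 1.85×10⁻⁶ × 1.91×10³ = 1.13×10⁻²¹ A²
I_n = √(1.13×10⁻²¹) = 3.36×10⁻¹¹ A = 33.6 pA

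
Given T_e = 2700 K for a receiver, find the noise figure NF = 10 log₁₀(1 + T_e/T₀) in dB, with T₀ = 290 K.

F = 1 + T_e/T₀ = 1 + 2700/290 = 10.3103
NF = 10 log₁₀(10.3103) = 10.13 dB

10.13 dB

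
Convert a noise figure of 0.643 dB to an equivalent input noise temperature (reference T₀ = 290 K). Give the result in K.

F = 10^(0.643/10) = 1.15958
T_e = (F − 1)·T₀ = (1.15958 − 1) × 290 = 46.3 K

46.3 K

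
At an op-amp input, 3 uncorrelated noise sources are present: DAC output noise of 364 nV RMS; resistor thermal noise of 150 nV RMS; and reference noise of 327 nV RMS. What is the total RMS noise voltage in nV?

Uncorrelated sources add in power (mean-square): V_tot = √(ΣV_i²)
V_tot = √[(3.64×10⁻⁷)² + (1.50×10⁻⁷)² + (3.27×10⁻⁷)²] = 5.12×10⁻⁷ V = 512 nV

512 nV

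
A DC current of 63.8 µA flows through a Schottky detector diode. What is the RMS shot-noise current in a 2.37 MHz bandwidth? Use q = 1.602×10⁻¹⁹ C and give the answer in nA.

I_n = √(2qI·B)
2qI·B = 2 × 1.602×10⁻¹⁹ × 6.38×10⁻⁵ × 2.37×10⁶ = 4.84×10⁻¹⁷ A²
I_n = √(4.84×10⁻¹⁷) = 6.96×10⁻⁹ A = 6.96 nA

6.96 nA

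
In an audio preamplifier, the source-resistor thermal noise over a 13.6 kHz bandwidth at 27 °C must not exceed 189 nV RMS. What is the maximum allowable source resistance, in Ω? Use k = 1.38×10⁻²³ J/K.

159 Ω

T = 27 °C + 273.15 = 300.15 K
Johnson–Nyquist: V_n = √(4kTRB) ⇒ R = V_n² / (4kTB)
4kTB = 4 × 1.38×10⁻²³ × 300.15 × 1.36×10⁴ = 2.25×10⁻¹⁶
R = (1.89×10⁻⁷)² / 2.25×10⁻¹⁶ = 1.59×10² Ω = 159 Ω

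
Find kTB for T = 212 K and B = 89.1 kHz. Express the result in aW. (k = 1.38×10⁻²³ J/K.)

P_n = kTB = 1.38×10⁻²³ × 212 × 8.91×10⁴ = 2.61×10⁻¹⁶ W = 261 aW

261 aW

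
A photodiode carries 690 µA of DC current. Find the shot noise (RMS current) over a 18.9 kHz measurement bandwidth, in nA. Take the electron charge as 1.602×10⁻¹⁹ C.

I_n = √(2qI·B)
2qI·B = 2 × 1.602×10⁻¹⁹ × 6.90×10⁻⁴ × 1.89×10⁴ = 4.18×10⁻¹⁸ A²
I_n = √(4.18×10⁻¹⁸) = 2.04×10⁻⁹ A = 2.04 nA

2.04 nA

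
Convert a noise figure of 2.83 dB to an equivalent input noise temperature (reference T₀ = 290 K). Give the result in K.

F = 10^(2.83/10) = 1.91867
T_e = (F − 1)·T₀ = (1.91867 − 1) × 290 = 266 K

266 K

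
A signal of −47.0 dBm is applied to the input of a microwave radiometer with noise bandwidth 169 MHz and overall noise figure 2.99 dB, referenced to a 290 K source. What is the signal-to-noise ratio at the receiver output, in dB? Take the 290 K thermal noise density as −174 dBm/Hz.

41.7 dB

Noise floor: N = −174 + 10 log₁₀(B) + NF
10 log₁₀(1.69×10⁸) = 82.28 dB
N = −174 + 82.28 + 2.99 = −88.73 dBm
SNR = P_sig − N = −47.0 − (−88.73) = 41.73 dB → 41.7 dB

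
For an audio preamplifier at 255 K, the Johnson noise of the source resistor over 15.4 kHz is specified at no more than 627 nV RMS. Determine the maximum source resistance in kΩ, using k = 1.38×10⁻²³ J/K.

Johnson–Nyquist: V_n = √(4kTRB) ⇒ R = V_n² / (4kTB)
4kTB = 4 × 1.38×10⁻²³ × 255 × 1.54×10⁴ = 2.17×10⁻¹⁶
R = (6.27×10⁻⁷)² / 2.17×10⁻¹⁶ = 1.81×10³ Ω = 1.81 kΩ

1.81 kΩ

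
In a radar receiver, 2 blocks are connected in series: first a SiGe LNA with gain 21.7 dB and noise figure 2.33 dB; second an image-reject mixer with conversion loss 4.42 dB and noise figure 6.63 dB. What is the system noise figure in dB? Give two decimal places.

Convert to linear (a loss of L dB is a gain of −L dB): F_i = 10^(NF_i/10), G_i = 10^(G_i,dB/10)
  Stage 1: F_1 = 10^(2.33/10) = 1.710, G_1 = 10^(21.7/10) = 147.9
  Stage 2: F_2 = 10^(6.63/10) = 4.603, G_2 = 10^(−4.42/10) = 0.3614
Friis cascade:
  F = 1.710 + (4.603 − 1)/147.9 = 1.734
NF = 10 log₁₀(1.734) = 2.39 dB

2.39 dB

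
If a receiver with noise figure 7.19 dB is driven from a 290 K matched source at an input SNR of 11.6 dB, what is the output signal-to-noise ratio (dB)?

4.41 dB

By definition F = SNR_in/SNR_out, so in dB: SNR_out = SNR_in − NF
SNR_out = 11.6 − 7.19 = 4.41 dB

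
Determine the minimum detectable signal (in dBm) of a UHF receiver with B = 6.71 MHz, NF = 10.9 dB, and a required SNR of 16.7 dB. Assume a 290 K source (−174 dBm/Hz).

−78.1 dBm

Sensitivity = −174 + 10 log₁₀(B) + NF + SNR_min
= −174 + 68.27 + 10.9 + 16.7
= −78.13 dBm → −78.1 dBm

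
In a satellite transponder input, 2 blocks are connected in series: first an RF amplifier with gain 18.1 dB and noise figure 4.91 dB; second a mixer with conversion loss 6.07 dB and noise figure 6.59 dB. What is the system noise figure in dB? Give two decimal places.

Convert to linear (a loss of L dB is a gain of −L dB): F_i = 10^(NF_i/10), G_i = 10^(G_i,dB/10)
  Stage 1: F_1 = 10^(4.91/10) = 3.097, G_1 = 10^(18.1/10) = 64.57
  Stage 2: F_2 = 10^(6.59/10) = 4.560, G_2 = 10^(−6.07/10) = 0.2472
Friis cascade:
  F = 3.097 + (4.560 − 1)/64.57 = 3.153
NF = 10 log₁₀(3.153) = 4.99 dB

4.99 dB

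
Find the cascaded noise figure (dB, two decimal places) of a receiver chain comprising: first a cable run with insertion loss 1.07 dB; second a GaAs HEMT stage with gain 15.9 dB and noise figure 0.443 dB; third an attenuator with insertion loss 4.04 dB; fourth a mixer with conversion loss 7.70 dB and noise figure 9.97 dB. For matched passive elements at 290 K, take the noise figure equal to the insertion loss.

3.45 dB

Convert to linear (a loss of L dB is a gain of −L dB): F_i = 10^(NF_i/10), G_i = 10^(G_i,dB/10)
  Stage 1: F_1 = 10^(1.07/10) = 1.279, G_1 = 10^(−1.07/10) = 0.7816
  Stage 2: F_2 = 10^(0.443/10) = 1.107, G_2 = 10^(15.9/10) = 38.90
  Stage 3: F_3 = 10^(4.04/10) = 2.535, G_3 = 10^(−4.04/10) = 0.3945
  Stage 4: F_4 = 10^(9.97/10) = 9.931, G_4 = 10^(−7.70/10) = 0.1698
Friis cascade:
  F = 1.279 + (1.107 − 1)/0.7816 + (2.535 − 1)/30.41 + (9.931 − 1)/11.99 = 2.212
NF = 10 log₁₀(2.212) = 3.45 dB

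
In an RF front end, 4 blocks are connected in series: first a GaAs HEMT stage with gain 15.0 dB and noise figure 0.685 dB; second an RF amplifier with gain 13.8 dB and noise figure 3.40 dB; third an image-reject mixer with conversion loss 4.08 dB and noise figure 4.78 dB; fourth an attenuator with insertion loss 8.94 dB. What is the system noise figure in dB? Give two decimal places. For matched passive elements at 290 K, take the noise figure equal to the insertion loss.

Convert to linear (a loss of L dB is a gain of −L dB): F_i = 10^(NF_i/10), G_i = 10^(G_i,dB/10)
  Stage 1: F_1 = 10^(0.685/10) = 1.171, G_1 = 10^(15.0/10) = 31.62
  Stage 2: F_2 = 10^(3.40/10) = 2.188, G_2 = 10^(13.8/10) = 23.99
  Stage 3: F_3 = 10^(4.78/10) = 3.006, G_3 = 10^(−4.08/10) = 0.3908
  Stage 4: F_4 = 10^(8.94/10) = 7.834, G_4 = 10^(−8.94/10) = 0.1276
Friis cascade:
  F = 1.171 + (2.188 − 1)/31.62 + (3.006 − 1)/758.6 + (7.834 − 1)/296.5 = 1.234
NF = 10 log₁₀(1.234) = 0.91 dB

0.91 dB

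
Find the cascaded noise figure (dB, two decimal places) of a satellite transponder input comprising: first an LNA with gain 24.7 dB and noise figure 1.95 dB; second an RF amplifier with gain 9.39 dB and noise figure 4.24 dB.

Convert to linear (a loss of L dB is a gain of −L dB): F_i = 10^(NF_i/10), G_i = 10^(G_i,dB/10)
  Stage 1: F_1 = 10^(1.95/10) = 1.567, G_1 = 10^(24.7/10) = 295.1
  Stage 2: F_2 = 10^(4.24/10) = 2.655, G_2 = 10^(9.39/10) = 8.690
Friis cascade:
  F = 1.567 + (2.655 − 1)/295.1 = 1.572
NF = 10 log₁₀(1.572) = 1.97 dB

1.97 dB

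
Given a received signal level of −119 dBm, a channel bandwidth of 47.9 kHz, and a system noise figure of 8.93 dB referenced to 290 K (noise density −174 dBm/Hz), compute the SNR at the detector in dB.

−0.7 dB

Noise floor: N = −174 + 10 log₁₀(B) + NF
10 log₁₀(4.79×10⁴) = 46.8 dB
N = −174 + 46.8 + 8.93 = −118.27 dBm
SNR = P_sig − N = −119 − (−118.27) = −0.73 dB → −0.7 dB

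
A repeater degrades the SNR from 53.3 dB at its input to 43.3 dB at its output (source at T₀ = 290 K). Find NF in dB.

10.0 dB

NF (dB) = SNR_in(dB) − SNR_out(dB) when the source is at T₀
NF = 53.3 − 43.3 = 10.0 dB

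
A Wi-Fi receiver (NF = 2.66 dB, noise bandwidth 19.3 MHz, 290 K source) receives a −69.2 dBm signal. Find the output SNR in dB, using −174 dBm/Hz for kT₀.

Noise floor: N = −174 + 10 log₁₀(B) + NF
10 log₁₀(1.93×10⁷) = 72.86 dB
N = −174 + 72.86 + 2.66 = −98.48 dBm
SNR = P_sig − N = −69.2 − (−98.48) = 29.28 dB → 29.3 dB

29.3 dB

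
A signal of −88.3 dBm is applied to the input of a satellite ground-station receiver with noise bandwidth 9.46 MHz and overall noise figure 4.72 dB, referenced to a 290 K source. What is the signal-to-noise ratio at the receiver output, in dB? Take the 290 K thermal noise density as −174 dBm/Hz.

Noise floor: N = −174 + 10 log₁₀(B) + NF
10 log₁₀(9.46×10⁶) = 69.76 dB
N = −174 + 69.76 + 4.72 = −99.52 dBm
SNR = P_sig − N = −88.3 − (−99.52) = 11.22 dB → 11.2 dB

11.2 dB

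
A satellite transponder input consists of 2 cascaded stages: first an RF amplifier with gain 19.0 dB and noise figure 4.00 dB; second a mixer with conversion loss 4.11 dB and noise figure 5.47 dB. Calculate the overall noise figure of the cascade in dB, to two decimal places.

4.05 dB

Convert to linear (a loss of L dB is a gain of −L dB): F_i = 10^(NF_i/10), G_i = 10^(G_i,dB/10)
  Stage 1: F_1 = 10^(4.00/10) = 2.512, G_1 = 10^(19.0/10) = 79.43
  Stage 2: F_2 = 10^(5.47/10) = 3.524, G_2 = 10^(−4.11/10) = 0.3882
Friis cascade:
  F = 2.512 + (3.524 − 1)/79.43 = 2.544
NF = 10 log₁₀(2.544) = 4.05 dB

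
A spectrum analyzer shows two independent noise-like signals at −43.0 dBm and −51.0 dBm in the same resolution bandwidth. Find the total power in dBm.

−42.4 dBm

Convert to linear, add, convert back:
P₁ = 5.01×10⁻⁸ W, P₂ = 7.94×10⁻⁹ W
P_tot = 5.81×10⁻⁸ W → 10 log₁₀(P_tot / 10⁻³) = −42.4 dBm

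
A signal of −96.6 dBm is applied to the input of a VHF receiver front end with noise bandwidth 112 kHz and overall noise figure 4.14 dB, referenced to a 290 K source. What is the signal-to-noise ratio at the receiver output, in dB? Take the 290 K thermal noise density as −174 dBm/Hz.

22.8 dB

Noise floor: N = −174 + 10 log₁₀(B) + NF
10 log₁₀(1.12×10⁵) = 50.49 dB
N = −174 + 50.49 + 4.14 = −119.37 dBm
SNR = P_sig − N = −96.6 − (−119.37) = 22.77 dB → 22.8 dB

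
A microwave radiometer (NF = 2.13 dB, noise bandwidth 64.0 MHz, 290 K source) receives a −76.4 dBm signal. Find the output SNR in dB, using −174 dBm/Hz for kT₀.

Noise floor: N = −174 + 10 log₁₀(B) + NF
10 log₁₀(6.40×10⁷) = 78.06 dB
N = −174 + 78.06 + 2.13 = −93.81 dBm
SNR = P_sig − N = −76.4 − (−93.81) = 17.41 dB → 17.4 dB

17.4 dB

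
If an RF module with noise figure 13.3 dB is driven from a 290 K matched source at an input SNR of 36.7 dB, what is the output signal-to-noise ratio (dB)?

By definition F = SNR_in/SNR_out, so in dB: SNR_out = SNR_in − NF
SNR_out = 36.7 − 13.3 = 23.4 dB

23.4 dB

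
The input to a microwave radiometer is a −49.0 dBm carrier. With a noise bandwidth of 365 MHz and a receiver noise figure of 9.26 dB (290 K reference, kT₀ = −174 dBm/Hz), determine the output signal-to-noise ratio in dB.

Noise floor: N = −174 + 10 log₁₀(B) + NF
10 log₁₀(3.65×10⁸) = 85.62 dB
N = −174 + 85.62 + 9.26 = −79.12 dBm
SNR = P_sig − N = −49.0 − (−79.12) = 30.12 dB → 30.1 dB

30.1 dB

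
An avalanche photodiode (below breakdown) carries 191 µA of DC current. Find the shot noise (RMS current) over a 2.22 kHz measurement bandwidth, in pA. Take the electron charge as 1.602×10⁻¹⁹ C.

369 pA

I_n = √(2qI·B)
2qI·B = 2 × 1.602×10⁻¹⁹ × 1.91×10⁻⁴ × 2.22×10³ = 1.36×10⁻¹⁹ A²
I_n = √(1.36×10⁻¹⁹) = 3.69×10⁻¹⁰ A = 369 pA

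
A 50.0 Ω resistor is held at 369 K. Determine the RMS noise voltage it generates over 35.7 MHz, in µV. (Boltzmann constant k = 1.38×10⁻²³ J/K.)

V_n = √(4kTRB)
4kTRB = 4 × 1.38×10⁻²³ × 369 × 5.00×10¹ × 3.57×10⁷ = 3.64×10⁻¹¹ V²
V_n = √(3.64×10⁻¹¹) = 6.03×10⁻⁶ V = 6.03 µV

6.03 µV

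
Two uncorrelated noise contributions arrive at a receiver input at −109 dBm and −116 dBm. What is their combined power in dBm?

Convert to linear, add, convert back:
P₁ = 1.26×10⁻¹⁴ W, P₂ = 2.51×10⁻¹⁵ W
P_tot = 1.51×10⁻¹⁴ W → 10 log₁₀(P_tot / 10⁻³) = −108.2 dBm

−108.2 dBm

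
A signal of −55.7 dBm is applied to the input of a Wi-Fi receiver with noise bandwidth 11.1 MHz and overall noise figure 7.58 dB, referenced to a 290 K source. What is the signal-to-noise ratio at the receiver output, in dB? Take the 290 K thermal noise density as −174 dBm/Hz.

Noise floor: N = −174 + 10 log₁₀(B) + NF
10 log₁₀(1.11×10⁷) = 70.45 dB
N = −174 + 70.45 + 7.58 = −95.97 dBm
SNR = P_sig − N = −55.7 − (−95.97) = 40.27 dB → 40.3 dB

40.3 dB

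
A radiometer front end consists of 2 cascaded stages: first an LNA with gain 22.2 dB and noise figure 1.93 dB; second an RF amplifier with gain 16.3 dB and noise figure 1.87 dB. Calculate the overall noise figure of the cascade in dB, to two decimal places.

Convert to linear (a loss of L dB is a gain of −L dB): F_i = 10^(NF_i/10), G_i = 10^(G_i,dB/10)
  Stage 1: F_1 = 10^(1.93/10) = 1.560, G_1 = 10^(22.2/10) = 166.0
  Stage 2: F_2 = 10^(1.87/10) = 1.538, G_2 = 10^(16.3/10) = 42.66
Friis cascade:
  F = 1.560 + (1.538 − 1)/166.0 = 1.563
NF = 10 log₁₀(1.563) = 1.94 dB

1.94 dB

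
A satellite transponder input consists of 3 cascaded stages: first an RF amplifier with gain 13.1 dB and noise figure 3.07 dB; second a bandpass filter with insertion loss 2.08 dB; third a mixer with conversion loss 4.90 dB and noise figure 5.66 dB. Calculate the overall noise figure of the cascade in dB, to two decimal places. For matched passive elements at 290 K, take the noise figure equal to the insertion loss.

Convert to linear (a loss of L dB is a gain of −L dB): F_i = 10^(NF_i/10), G_i = 10^(G_i,dB/10)
  Stage 1: F_1 = 10^(3.07/10) = 2.028, G_1 = 10^(13.1/10) = 20.42
  Stage 2: F_2 = 10^(2.08/10) = 1.614, G_2 = 10^(−2.08/10) = 0.6194
  Stage 3: F_3 = 10^(5.66/10) = 3.681, G_3 = 10^(−4.90/10) = 0.3236
Friis cascade:
  F = 2.028 + (1.614 − 1)/20.42 + (3.681 − 1)/12.65 = 2.270
NF = 10 log₁₀(2.270) = 3.56 dB

3.56 dB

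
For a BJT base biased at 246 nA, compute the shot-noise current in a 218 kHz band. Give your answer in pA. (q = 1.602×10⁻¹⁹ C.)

I_n = √(2qI·B)
2qI·B = 2 × 1.602×10⁻¹⁹ × 2.46×10⁻⁷ × 2.18×10⁵ = 1.72×10⁻²⁰ A²
I_n = √(1.72×10⁻²⁰) = 1.31×10⁻¹⁰ A = 131 pA

131 pA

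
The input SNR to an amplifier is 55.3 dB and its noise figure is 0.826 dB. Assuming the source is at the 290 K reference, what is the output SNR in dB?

54.474 dB

By definition F = SNR_in/SNR_out, so in dB: SNR_out = SNR_in − NF
SNR_out = 55.3 − 0.826 = 54.474 dB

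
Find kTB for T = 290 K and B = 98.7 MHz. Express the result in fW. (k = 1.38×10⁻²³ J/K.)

395 fW

P_n = kTB = 1.38×10⁻²³ × 290 × 9.87×10⁷ = 3.95×10⁻¹³ W = 395 fW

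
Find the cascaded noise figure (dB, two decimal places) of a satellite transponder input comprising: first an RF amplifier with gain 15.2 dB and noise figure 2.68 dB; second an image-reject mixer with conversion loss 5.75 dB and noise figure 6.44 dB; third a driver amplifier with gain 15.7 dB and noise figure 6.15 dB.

3.64 dB

Convert to linear (a loss of L dB is a gain of −L dB): F_i = 10^(NF_i/10), G_i = 10^(G_i,dB/10)
  Stage 1: F_1 = 10^(2.68/10) = 1.854, G_1 = 10^(15.2/10) = 33.11
  Stage 2: F_2 = 10^(6.44/10) = 4.406, G_2 = 10^(−5.75/10) = 0.2661
  Stage 3: F_3 = 10^(6.15/10) = 4.121, G_3 = 10^(15.7/10) = 37.15
Friis cascade:
  F = 1.854 + (4.406 − 1)/33.11 + (4.121 − 1)/8.810 = 2.311
NF = 10 log₁₀(2.311) = 3.64 dB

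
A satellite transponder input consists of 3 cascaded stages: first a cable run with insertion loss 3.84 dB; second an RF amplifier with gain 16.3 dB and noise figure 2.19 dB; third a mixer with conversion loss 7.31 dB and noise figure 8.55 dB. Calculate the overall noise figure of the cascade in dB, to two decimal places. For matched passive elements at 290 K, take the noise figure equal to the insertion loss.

Convert to linear (a loss of L dB is a gain of −L dB): F_i = 10^(NF_i/10), G_i = 10^(G_i,dB/10)
  Stage 1: F_1 = 10^(3.84/10) = 2.421, G_1 = 10^(−3.84/10) = 0.4130
  Stage 2: F_2 = 10^(2.19/10) = 1.656, G_2 = 10^(16.3/10) = 42.66
  Stage 3: F_3 = 10^(8.55/10) = 7.161, G_3 = 10^(−7.31/10) = 0.1858
Friis cascade:
  F = 2.421 + (1.656 − 1)/0.4130 + (7.161 − 1)/17.62 = 4.358
NF = 10 log₁₀(4.358) = 6.39 dB

6.39 dB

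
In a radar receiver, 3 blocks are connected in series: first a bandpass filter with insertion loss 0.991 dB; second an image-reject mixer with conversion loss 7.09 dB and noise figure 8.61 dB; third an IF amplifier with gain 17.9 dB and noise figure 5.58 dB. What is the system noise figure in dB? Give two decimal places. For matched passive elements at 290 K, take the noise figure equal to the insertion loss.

Convert to linear (a loss of L dB is a gain of −L dB): F_i = 10^(NF_i/10), G_i = 10^(G_i,dB/10)
  Stage 1: F_1 = 10^(0.991/10) = 1.256, G_1 = 10^(−0.991/10) = 0.7960
  Stage 2: F_2 = 10^(8.61/10) = 7.261, G_2 = 10^(−7.09/10) = 0.1954
  Stage 3: F_3 = 10^(5.58/10) = 3.614, G_3 = 10^(17.9/10) = 61.66
Friis cascade:
  F = 1.256 + (7.261 − 1)/0.7960 + (3.614 − 1)/0.1556 = 25.93
NF = 10 log₁₀(25.93) = 14.14 dB

14.14 dB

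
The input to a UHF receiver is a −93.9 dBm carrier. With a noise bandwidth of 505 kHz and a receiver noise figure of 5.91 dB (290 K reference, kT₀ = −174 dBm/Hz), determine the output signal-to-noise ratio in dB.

17.2 dB

Noise floor: N = −174 + 10 log₁₀(B) + NF
10 log₁₀(5.05×10⁵) = 57.03 dB
N = −174 + 57.03 + 5.91 = −111.06 dBm
SNR = P_sig − N = −93.9 − (−111.06) = 17.16 dB → 17.2 dB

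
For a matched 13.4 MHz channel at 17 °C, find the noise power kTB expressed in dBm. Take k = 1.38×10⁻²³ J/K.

−102.7 dBm

T = 17 °C + 273.15 = 290.15 K
P_n = kTB = 1.38×10⁻²³ × 290.15 × 1.34×10⁷ = 5.37×10⁻¹⁴ W
In dBm: 10 log₁₀(5.37×10⁻¹⁴ / 10⁻³) = −102.7 dBm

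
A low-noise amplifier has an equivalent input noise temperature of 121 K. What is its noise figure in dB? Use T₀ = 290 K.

F = 1 + T_e/T₀ = 1 + 121/290 = 1.41724
NF = 10 log₁₀(1.41724) = 1.51 dB

1.51 dB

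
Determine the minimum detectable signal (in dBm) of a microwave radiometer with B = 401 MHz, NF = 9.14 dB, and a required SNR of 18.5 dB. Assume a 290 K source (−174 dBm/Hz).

−60.3 dBm

Sensitivity = −174 + 10 log₁₀(B) + NF + SNR_min
= −174 + 86.03 + 9.14 + 18.5
= −60.33 dBm → −60.3 dBm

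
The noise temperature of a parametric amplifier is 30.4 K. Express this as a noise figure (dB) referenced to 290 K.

F = 1 + T_e/T₀ = 1 + 30.4/290 = 1.10483
NF = 10 log₁₀(1.10483) = 0.433 dB

0.433 dB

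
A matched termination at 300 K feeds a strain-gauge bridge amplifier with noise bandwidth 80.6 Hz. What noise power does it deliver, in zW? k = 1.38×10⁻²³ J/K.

334 zW

P_n = kTB = 1.38×10⁻²³ × 300 × 8.06×10¹ = 3.34×10⁻¹⁹ W = 334 zW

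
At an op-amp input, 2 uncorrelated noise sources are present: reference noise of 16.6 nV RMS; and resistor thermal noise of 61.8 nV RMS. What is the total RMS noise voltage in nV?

64.0 nV

Uncorrelated sources add in power (mean-square): V_tot = √(ΣV_i²)
V_tot = √[(1.66×10⁻⁸)² + (6.18×10⁻⁸)²] = 6.40×10⁻⁸ V = 64.0 nV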